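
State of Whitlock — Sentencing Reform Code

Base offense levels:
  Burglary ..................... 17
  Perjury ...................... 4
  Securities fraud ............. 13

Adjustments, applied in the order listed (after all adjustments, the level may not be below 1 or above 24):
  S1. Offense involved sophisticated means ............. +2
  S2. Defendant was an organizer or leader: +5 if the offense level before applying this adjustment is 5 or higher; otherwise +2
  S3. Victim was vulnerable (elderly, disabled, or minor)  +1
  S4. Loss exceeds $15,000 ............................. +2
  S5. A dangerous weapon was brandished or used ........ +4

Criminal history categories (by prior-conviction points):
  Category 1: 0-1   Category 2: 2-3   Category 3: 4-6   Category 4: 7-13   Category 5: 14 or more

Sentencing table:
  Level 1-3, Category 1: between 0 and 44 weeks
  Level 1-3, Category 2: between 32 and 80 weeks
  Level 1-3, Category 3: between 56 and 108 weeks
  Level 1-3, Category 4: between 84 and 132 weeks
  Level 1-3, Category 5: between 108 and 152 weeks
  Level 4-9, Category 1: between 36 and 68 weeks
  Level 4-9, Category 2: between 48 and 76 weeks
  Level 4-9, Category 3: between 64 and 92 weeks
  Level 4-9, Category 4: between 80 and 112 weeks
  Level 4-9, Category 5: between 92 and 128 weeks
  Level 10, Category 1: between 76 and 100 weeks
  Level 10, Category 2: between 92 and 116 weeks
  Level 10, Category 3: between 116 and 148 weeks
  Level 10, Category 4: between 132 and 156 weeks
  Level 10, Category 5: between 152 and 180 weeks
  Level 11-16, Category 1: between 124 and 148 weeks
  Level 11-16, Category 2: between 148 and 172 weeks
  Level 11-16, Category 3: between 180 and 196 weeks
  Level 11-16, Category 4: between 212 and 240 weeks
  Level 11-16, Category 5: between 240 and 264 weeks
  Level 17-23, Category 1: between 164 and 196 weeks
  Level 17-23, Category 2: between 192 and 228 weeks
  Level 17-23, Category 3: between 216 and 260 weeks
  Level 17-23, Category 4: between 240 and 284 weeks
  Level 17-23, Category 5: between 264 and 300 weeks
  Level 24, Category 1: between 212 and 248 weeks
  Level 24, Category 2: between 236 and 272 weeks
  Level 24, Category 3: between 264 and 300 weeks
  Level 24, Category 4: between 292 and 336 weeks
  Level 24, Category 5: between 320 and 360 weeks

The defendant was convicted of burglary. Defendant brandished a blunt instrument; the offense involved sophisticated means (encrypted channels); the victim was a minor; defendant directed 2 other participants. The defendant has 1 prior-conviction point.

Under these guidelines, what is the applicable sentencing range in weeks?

212-248 weeks

Base offense level for burglary: 17.
S1 applies: 17 + 2 = 19.
S2 applies (level before this adjustment is 19 ≥ 5, so +5): 19 + 5 = 24.
S3 applies: 24 + 1 = 25.
S4 does not apply.
S5 applies: 25 + 4 = 29.
Level 29 exceeds the maximum of 24; capped at 24.
Final offense level: 24.
Criminal history: 1 prior point → Category 1 (0-1).
Level 24 falls in the 24 band.
Grid: Level 24 × Category 1 = 212-248 weeks.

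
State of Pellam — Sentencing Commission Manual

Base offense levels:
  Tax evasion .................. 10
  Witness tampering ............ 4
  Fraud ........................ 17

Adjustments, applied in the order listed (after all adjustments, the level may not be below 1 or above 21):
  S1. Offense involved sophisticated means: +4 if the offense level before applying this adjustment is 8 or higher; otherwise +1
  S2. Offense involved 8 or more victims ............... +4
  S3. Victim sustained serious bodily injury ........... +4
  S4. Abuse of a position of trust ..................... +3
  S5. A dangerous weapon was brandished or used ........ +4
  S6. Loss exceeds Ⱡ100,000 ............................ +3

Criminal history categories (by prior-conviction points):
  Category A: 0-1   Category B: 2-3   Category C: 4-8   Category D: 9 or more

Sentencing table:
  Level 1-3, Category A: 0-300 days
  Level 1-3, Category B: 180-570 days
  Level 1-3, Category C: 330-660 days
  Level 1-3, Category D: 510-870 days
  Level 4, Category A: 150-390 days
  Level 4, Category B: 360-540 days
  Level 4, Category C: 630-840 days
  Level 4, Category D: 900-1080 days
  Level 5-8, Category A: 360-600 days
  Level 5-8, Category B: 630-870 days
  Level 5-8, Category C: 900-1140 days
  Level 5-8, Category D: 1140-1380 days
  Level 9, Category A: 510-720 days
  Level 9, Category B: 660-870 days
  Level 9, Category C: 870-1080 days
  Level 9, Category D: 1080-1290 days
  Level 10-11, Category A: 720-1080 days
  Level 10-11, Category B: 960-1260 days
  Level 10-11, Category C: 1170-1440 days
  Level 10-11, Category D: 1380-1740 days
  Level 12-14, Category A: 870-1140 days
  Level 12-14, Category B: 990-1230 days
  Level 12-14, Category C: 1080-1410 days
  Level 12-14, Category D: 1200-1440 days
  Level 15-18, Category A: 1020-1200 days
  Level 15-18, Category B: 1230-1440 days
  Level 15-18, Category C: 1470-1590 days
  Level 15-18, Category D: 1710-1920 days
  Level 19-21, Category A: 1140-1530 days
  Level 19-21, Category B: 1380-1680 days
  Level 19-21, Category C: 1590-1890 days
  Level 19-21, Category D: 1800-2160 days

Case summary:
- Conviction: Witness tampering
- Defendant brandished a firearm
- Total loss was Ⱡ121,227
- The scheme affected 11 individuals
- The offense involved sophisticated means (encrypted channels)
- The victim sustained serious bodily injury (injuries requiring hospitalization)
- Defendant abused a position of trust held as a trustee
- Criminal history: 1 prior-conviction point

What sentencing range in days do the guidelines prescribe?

1140-1530 days

Base offense level for witness tampering: 4.
S1 applies (level before this adjustment is 4 < 8, so +1): 4 + 1 = 5.
S2 applies: 5 + 4 = 9.
S3 applies: 9 + 4 = 13.
S4 applies: 13 + 3 = 16.
S5 applies: 16 + 4 = 20.
S6 applies: 20 + 3 = 23.
Level 23 exceeds the maximum of 21; capped at 21.
Final offense level: 21.
Criminal history: 1 prior point → Category A (0-1).
Level 21 falls in the 19-21 band.
Grid: Level 19-21 × Category A = 1140-1530 days.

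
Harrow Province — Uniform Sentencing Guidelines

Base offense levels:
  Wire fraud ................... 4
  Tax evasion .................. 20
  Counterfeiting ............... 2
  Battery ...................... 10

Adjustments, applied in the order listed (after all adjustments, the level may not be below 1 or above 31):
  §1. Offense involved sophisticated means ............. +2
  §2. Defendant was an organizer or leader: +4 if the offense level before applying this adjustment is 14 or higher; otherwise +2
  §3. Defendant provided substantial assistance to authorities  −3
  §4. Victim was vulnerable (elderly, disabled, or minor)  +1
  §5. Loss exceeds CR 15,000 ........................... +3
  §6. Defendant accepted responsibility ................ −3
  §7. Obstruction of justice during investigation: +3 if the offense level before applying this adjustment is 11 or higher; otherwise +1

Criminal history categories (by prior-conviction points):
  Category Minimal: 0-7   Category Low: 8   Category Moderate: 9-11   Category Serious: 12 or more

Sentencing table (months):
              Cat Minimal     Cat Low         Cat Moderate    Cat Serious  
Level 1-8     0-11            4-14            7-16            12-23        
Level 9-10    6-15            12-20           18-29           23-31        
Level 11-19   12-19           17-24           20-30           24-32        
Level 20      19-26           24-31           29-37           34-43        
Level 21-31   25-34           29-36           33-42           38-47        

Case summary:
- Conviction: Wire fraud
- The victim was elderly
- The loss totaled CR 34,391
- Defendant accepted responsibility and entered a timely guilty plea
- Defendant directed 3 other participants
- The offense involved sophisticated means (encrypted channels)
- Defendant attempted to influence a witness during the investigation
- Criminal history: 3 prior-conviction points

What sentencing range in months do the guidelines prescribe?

6-15 months

Base offense level for wire fraud: 4.
§1 applies: 4 + 2 = 6.
§2 applies (level before this adjustment is 6 < 14, so +2): 6 + 2 = 8.
§3 does not apply.
§4 applies: 8 + 1 = 9.
§5 applies: 9 + 3 = 12.
§6 applies: 12 − 3 = 9.
§7 applies (level before this adjustment is 9 < 11, so +1): 9 + 1 = 10.
Final offense level: 10.
Criminal history: 3 prior points → Category Minimal (0-7).
Level 10 falls in the 9-10 band.
Grid: Level 9-10 × Category Minimal = 6-15 months.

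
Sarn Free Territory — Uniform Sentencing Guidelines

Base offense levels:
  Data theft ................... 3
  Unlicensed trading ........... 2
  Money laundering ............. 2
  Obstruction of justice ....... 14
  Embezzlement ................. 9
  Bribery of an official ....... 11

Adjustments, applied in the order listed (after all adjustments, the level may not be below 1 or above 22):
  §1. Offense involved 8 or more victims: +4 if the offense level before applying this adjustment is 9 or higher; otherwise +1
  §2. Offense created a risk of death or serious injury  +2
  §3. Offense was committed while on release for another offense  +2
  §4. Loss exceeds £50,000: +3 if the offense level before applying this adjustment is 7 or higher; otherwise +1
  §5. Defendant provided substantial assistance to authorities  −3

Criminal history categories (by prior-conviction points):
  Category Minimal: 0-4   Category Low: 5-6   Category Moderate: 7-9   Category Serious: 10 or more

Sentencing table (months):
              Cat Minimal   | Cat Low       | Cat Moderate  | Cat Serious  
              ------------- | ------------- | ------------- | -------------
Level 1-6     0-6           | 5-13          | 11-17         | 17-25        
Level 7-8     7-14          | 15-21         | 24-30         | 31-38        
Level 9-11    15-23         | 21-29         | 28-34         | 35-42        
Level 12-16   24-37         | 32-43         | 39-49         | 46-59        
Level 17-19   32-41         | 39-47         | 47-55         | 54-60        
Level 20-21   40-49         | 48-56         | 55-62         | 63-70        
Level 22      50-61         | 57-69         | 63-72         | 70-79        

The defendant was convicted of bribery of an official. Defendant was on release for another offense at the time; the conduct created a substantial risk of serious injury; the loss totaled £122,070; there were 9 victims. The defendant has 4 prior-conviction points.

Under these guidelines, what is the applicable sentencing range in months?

50-61 months

Base offense level for bribery of an official: 11.
§1 applies (level before this adjustment is 11 ≥ 9, so +4): 11 + 4 = 15.
§2 applies: 15 + 2 = 17.
§3 applies: 17 + 2 = 19.
§4 applies (level before this adjustment is 19 ≥ 7, so +3): 19 + 3 = 22.
Final offense level: 22.
Criminal history: 4 prior points → Category Minimal (0-4).
Level 22 falls in the 22 band.
Grid: Level 22 × Category Minimal = 50-61 months.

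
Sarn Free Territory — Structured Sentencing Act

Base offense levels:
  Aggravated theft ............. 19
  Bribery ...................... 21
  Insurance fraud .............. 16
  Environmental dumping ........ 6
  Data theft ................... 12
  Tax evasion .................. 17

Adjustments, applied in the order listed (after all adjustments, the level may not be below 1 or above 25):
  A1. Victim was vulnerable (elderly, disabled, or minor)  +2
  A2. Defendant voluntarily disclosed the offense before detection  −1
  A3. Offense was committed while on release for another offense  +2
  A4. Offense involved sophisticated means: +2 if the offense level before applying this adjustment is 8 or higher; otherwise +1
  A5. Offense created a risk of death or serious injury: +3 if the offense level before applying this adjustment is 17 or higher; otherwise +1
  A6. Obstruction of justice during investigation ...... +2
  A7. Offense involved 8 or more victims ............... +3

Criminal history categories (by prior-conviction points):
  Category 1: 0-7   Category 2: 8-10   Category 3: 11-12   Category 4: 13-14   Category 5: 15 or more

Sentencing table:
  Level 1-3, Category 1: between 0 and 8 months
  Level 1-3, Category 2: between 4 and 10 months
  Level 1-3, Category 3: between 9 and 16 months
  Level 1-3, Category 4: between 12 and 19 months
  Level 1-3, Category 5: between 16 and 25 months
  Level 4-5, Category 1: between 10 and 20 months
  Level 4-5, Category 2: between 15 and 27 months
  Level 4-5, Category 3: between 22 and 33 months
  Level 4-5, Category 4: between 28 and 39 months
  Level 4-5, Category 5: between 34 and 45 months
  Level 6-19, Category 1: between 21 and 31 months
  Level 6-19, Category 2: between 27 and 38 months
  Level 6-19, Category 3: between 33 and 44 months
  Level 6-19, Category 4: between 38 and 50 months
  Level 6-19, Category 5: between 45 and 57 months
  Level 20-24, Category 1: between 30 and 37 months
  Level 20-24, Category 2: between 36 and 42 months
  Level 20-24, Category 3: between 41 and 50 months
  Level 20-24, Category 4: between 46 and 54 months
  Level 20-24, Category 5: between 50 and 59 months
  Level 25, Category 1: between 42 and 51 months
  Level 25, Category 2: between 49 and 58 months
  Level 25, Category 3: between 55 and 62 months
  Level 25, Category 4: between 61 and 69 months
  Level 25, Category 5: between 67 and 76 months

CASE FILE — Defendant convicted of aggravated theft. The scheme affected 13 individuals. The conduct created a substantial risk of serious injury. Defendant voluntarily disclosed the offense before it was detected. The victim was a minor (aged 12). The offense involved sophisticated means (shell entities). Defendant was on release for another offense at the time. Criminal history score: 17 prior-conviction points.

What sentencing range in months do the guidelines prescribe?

67-76 months

Base offense level for aggravated theft: 19.
A1 applies: 19 + 2 = 21.
A2 applies: 21 − 1 = 20.
A3 applies: 20 + 2 = 22.
A4 applies (level before this adjustment is 22 ≥ 8, so +2): 22 + 2 = 24.
A5 applies (level before this adjustment is 24 ≥ 17, so +3): 24 + 3 = 27.
A6 does not apply.
A7 applies: 27 + 3 = 30.
Level 30 exceeds the maximum of 25; capped at 25.
Final offense level: 25.
Criminal history: 17 prior points → Category 5 (15+).
Level 25 falls in the 25 band.
Grid: Level 25 × Category 5 = 67-76 months.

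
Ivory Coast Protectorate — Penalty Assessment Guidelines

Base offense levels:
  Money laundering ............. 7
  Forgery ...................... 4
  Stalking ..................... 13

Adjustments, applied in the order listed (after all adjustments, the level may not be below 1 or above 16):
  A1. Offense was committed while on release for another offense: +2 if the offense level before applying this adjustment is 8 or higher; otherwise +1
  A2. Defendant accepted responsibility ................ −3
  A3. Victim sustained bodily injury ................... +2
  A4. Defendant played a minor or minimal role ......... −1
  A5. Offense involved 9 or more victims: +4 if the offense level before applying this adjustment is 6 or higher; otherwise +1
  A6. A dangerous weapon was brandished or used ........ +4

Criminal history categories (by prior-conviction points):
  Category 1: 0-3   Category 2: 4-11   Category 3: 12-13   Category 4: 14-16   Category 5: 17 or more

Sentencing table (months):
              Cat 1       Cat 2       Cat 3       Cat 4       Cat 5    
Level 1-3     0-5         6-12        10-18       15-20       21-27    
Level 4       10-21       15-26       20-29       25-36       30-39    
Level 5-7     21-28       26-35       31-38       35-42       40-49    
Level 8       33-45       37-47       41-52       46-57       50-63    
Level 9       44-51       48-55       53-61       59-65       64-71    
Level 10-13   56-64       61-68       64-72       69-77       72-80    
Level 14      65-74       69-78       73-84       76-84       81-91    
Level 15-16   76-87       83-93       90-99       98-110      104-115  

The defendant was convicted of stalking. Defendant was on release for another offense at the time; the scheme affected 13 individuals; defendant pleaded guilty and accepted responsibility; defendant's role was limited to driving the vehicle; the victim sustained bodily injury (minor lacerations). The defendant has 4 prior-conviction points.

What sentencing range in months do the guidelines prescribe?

83-93 months

Base offense level for stalking: 13.
A1 applies (level before this adjustment is 13 ≥ 8, so +2): 13 + 2 = 15.
A2 applies: 15 − 3 = 12.
A3 applies: 12 + 2 = 14.
A4 applies: 14 − 1 = 13.
A5 applies (level before this adjustment is 13 ≥ 6, so +4): 13 + 4 = 17.
A6 does not apply.
Level 17 exceeds the maximum of 16; capped at 16.
Final offense level: 16.
Criminal history: 4 prior points → Category 2 (4-11).
Level 16 falls in the 15-16 band.
Grid: Level 15-16 × Category 2 = 83-93 months.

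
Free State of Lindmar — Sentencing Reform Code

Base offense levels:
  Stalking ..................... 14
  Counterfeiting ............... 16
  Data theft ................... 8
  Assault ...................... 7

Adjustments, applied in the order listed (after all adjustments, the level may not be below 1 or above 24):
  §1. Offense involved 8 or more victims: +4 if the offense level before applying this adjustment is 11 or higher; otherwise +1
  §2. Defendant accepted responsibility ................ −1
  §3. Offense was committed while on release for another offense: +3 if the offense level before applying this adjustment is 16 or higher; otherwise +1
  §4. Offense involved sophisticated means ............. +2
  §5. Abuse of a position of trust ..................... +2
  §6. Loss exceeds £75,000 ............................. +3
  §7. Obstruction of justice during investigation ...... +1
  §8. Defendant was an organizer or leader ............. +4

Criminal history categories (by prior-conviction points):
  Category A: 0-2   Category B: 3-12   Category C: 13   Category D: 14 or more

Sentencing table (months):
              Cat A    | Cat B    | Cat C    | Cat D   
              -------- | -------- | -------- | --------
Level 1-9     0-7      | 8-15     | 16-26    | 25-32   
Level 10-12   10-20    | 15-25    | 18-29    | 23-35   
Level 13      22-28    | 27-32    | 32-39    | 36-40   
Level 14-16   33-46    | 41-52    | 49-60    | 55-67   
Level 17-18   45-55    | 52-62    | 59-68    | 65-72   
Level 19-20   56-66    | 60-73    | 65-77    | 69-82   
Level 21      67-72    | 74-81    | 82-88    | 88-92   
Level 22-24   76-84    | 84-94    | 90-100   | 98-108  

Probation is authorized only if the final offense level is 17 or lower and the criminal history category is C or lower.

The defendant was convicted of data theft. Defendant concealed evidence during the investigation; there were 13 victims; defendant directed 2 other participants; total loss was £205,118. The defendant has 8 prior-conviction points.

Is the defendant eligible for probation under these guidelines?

Yes

Base offense level for data theft: 8.
§1 applies (level before this adjustment is 8 < 11, so +1): 8 + 1 = 9.
§2 does not apply.
§4 does not apply.
§6 applies: 9 + 3 = 12.
§7 applies: 12 + 1 = 13.
§8 applies: 13 + 4 = 17.
Final offense level: 17.
Criminal history: 8 prior points → Category B (3-12).
Level 17 falls in the 17-18 band.
Grid: Level 17-18 × Category B = 52-62 months.
Probation check: level 17 ≤ 17 and category B ≤ C → eligible.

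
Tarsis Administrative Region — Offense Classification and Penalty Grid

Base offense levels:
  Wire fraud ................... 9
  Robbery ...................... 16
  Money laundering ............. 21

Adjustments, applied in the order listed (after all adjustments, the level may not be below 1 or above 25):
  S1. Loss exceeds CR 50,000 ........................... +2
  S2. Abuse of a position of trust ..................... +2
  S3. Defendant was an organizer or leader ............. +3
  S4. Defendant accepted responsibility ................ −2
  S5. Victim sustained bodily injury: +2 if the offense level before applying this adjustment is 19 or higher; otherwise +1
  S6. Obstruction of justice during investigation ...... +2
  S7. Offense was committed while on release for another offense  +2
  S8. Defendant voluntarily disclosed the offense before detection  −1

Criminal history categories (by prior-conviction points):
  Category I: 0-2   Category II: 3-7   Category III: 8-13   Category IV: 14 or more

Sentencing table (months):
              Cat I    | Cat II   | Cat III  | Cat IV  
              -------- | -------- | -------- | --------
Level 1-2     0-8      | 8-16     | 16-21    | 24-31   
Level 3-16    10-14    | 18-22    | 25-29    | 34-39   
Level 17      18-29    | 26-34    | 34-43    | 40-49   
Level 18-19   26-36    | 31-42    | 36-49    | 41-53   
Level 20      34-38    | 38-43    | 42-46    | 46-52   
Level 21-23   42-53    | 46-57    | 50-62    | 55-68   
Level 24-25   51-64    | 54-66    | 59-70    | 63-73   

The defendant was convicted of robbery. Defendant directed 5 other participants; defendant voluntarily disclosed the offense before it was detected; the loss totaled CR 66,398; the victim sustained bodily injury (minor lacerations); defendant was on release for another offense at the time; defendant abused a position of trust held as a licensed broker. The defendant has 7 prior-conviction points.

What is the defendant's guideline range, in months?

Base offense level for robbery: 16.
S1 applies: 16 + 2 = 18.
S2 applies: 18 + 2 = 20.
S3 applies: 20 + 3 = 23.
S5 applies (level before this adjustment is 23 ≥ 19, so +2): 23 + 2 = 25.
S7 applies: 25 + 2 = 27.
S8 applies: 27 − 1 = 26.
Level 26 exceeds the maximum of 25; capped at 25.
Final offense level: 25.
Criminal history: 7 prior points → Category II (3-7).
Level 25 falls in the 24-25 band.
Grid: Level 24-25 × Category II = 54-66 months.

54-66 months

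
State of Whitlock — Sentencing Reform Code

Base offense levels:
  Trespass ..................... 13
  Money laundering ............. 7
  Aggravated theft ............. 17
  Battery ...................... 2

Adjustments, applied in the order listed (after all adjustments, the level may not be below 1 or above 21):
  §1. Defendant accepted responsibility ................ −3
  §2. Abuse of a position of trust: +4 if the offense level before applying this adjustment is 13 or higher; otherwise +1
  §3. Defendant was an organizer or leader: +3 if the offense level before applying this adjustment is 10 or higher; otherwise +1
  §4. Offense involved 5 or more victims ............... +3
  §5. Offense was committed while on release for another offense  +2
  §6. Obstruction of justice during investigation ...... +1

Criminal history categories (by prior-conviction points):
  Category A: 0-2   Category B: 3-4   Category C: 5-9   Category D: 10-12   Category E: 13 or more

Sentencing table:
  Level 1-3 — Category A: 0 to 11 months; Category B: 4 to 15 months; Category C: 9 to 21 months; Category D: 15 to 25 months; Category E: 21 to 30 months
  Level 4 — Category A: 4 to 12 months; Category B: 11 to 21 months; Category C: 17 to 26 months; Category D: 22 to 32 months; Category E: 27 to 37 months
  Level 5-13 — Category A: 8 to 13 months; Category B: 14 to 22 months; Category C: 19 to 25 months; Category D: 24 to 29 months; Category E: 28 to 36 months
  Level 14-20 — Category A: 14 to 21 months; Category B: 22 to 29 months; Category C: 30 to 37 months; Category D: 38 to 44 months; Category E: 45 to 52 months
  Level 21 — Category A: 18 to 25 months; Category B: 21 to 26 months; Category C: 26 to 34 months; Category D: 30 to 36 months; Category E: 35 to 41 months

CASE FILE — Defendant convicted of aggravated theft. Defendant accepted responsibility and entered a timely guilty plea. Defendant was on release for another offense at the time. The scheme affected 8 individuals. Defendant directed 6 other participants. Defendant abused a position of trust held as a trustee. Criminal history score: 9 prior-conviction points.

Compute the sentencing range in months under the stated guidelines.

26-34 months

Base offense level for aggravated theft: 17.
§1 applies: 17 − 3 = 14.
§2 applies (level before this adjustment is 14 ≥ 13, so +4): 14 + 4 = 18.
§3 applies (level before this adjustment is 18 ≥ 10, so +3): 18 + 3 = 21.
§4 applies: 21 + 3 = 24.
§5 applies: 24 + 2 = 26.
§6 does not apply.
Level 26 exceeds the maximum of 21; capped at 21.
Final offense level: 21.
Criminal history: 9 prior points → Category C (5-9).
Level 21 falls in the 21 band.
Grid: Level 21 × Category C = 26-34 months.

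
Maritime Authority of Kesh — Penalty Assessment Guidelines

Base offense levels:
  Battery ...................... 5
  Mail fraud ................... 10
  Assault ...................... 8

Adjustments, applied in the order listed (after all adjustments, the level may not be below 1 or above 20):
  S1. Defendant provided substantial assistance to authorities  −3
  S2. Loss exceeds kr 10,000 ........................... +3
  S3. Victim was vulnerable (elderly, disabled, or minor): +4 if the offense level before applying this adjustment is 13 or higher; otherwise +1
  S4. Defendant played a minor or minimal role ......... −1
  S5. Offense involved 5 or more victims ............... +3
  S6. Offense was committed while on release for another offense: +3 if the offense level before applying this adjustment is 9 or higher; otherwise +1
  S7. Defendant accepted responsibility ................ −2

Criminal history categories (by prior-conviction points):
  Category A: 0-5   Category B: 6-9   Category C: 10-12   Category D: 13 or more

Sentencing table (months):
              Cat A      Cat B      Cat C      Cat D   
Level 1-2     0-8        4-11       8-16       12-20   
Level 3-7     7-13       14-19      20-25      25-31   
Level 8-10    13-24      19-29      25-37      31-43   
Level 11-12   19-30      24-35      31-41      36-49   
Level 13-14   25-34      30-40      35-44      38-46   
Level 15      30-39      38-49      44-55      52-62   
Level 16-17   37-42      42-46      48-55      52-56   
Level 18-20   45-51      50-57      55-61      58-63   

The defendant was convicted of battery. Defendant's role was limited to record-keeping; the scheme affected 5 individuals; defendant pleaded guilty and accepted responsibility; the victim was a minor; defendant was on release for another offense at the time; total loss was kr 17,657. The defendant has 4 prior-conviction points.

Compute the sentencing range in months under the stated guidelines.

Base offense level for battery: 5.
S1 does not apply.
S2 applies: 5 + 3 = 8.
S3 applies (level before this adjustment is 8 < 13, so +1): 8 + 1 = 9.
S4 applies: 9 − 1 = 8.
S5 applies: 8 + 3 = 11.
S6 applies (level before this adjustment is 11 ≥ 9, so +3): 11 + 3 = 14.
S7 applies: 14 − 2 = 12.
Final offense level: 12.
Criminal history: 4 prior points → Category A (0-5).
Level 12 falls in the 11-12 band.
Grid: Level 11-12 × Category A = 19-30 months.

19-30 months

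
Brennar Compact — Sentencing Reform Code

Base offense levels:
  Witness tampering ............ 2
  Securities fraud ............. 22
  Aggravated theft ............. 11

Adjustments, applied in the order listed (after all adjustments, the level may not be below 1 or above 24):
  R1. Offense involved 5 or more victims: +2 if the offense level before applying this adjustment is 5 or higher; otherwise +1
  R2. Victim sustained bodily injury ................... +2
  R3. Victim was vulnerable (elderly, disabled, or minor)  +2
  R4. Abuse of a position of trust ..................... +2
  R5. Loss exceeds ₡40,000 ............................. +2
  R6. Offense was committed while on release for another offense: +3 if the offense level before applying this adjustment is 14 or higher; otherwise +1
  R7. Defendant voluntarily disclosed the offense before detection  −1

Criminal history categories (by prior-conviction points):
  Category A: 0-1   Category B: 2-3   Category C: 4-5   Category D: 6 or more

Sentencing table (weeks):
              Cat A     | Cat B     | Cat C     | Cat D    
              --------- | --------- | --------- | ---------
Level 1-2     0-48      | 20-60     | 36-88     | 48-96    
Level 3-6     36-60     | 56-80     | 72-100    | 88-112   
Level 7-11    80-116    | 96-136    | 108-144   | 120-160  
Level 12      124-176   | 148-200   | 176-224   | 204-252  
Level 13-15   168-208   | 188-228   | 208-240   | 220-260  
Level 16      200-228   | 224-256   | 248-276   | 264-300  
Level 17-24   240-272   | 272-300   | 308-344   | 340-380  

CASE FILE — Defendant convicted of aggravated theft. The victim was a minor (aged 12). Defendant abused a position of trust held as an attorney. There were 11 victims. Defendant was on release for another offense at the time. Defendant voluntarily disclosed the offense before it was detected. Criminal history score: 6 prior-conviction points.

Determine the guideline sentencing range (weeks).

Base offense level for aggravated theft: 11.
R1 applies (level before this adjustment is 11 ≥ 5, so +2): 11 + 2 = 13.
R3 applies: 13 + 2 = 15.
R4 applies: 15 + 2 = 17.
R5 does not apply.
R6 applies (level before this adjustment is 17 ≥ 14, so +3): 17 + 3 = 20.
R7 applies: 20 − 1 = 19.
Final offense level: 19.
Criminal history: 6 prior points → Category D (6+).
Level 19 falls in the 17-24 band.
Grid: Level 17-24 × Category D = 340-380 weeks.

340-380 weeks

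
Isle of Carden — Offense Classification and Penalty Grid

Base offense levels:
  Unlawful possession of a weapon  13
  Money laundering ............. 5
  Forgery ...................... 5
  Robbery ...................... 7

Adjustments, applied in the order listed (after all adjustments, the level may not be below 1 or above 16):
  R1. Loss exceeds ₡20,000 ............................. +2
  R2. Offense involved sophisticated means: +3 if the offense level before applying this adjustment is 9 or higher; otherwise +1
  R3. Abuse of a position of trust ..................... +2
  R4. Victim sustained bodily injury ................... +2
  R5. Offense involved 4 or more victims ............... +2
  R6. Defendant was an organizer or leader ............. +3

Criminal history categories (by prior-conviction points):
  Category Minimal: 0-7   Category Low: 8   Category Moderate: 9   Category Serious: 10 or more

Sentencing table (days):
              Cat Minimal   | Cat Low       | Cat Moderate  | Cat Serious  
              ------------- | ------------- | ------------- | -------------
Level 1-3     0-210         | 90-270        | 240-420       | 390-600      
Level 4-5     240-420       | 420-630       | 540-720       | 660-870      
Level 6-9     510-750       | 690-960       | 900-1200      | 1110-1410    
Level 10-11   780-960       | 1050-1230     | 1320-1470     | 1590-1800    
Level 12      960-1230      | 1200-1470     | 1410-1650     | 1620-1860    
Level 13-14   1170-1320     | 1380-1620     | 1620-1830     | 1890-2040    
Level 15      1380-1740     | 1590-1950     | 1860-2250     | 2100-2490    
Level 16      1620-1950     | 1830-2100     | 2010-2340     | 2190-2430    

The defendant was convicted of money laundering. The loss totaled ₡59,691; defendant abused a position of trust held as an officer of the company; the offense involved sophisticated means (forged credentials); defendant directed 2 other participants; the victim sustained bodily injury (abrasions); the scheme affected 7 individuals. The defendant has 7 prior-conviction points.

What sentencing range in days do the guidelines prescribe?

1620-1950 days

Base offense level for money laundering: 5.
R1 applies: 5 + 2 = 7.
R2 applies (level before this adjustment is 7 < 9, so +1): 7 + 1 = 8.
R3 applies: 8 + 2 = 10.
R4 applies: 10 + 2 = 12.
R5 applies: 12 + 2 = 14.
R6 applies: 14 + 3 = 17.
Level 17 exceeds the maximum of 16; capped at 16.
Final offense level: 16.
Criminal history: 7 prior points → Category Minimal (0-7).
Level 16 falls in the 16 band.
Grid: Level 16 × Category Minimal = 1620-1950 days.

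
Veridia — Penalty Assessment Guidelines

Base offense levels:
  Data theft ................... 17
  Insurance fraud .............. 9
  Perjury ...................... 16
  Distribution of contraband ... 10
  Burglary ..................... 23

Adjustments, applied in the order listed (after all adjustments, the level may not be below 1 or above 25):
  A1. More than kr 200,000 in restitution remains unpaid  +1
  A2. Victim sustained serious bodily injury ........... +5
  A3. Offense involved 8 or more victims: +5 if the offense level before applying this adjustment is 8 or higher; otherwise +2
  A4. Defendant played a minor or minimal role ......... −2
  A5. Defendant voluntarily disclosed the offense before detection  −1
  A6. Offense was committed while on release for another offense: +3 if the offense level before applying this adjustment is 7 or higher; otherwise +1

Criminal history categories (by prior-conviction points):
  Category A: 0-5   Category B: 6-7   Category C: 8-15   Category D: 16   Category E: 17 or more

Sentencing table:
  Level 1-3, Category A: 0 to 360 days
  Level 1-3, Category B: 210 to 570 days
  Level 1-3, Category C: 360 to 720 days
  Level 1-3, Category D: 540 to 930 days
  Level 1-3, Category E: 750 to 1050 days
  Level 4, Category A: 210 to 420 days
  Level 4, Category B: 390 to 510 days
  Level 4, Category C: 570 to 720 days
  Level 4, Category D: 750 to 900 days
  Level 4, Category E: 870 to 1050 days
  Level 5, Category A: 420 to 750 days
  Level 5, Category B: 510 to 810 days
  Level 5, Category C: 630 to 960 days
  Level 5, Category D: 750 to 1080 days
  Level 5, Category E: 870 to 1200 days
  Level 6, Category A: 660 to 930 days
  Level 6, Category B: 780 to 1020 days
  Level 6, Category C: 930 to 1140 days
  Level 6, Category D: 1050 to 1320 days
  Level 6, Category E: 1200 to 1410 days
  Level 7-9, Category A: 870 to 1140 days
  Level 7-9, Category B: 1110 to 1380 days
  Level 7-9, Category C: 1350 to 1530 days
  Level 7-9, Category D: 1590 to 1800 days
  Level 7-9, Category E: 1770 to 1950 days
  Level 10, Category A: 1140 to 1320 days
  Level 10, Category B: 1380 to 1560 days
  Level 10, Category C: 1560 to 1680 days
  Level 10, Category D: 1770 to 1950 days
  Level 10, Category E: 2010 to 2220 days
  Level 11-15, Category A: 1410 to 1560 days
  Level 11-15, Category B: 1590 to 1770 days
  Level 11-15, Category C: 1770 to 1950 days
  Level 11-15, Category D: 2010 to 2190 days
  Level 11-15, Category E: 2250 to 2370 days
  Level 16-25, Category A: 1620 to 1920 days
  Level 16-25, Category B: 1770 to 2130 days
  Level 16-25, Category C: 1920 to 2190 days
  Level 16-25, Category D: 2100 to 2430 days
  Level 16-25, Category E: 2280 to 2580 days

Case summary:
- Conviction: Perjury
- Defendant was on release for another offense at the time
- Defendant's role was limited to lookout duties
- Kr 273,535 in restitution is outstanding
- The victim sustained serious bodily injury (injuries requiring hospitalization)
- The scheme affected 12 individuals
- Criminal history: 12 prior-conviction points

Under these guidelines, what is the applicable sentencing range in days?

1920-2190 days

Base offense level for perjury: 16.
A1 applies: 16 + 1 = 17.
A2 applies: 17 + 5 = 22.
A3 applies (level before this adjustment is 22 ≥ 8, so +5): 22 + 5 = 27.
A4 applies: 27 − 2 = 25.
A6 applies (level before this adjustment is 25 ≥ 7, so +3): 25 + 3 = 28.
Level 28 exceeds the maximum of 25; capped at 25.
Final offense level: 25.
Criminal history: 12 prior points → Category C (8-15).
Level 25 falls in the 16-25 band.
Grid: Level 16-25 × Category C = 1920-2190 days.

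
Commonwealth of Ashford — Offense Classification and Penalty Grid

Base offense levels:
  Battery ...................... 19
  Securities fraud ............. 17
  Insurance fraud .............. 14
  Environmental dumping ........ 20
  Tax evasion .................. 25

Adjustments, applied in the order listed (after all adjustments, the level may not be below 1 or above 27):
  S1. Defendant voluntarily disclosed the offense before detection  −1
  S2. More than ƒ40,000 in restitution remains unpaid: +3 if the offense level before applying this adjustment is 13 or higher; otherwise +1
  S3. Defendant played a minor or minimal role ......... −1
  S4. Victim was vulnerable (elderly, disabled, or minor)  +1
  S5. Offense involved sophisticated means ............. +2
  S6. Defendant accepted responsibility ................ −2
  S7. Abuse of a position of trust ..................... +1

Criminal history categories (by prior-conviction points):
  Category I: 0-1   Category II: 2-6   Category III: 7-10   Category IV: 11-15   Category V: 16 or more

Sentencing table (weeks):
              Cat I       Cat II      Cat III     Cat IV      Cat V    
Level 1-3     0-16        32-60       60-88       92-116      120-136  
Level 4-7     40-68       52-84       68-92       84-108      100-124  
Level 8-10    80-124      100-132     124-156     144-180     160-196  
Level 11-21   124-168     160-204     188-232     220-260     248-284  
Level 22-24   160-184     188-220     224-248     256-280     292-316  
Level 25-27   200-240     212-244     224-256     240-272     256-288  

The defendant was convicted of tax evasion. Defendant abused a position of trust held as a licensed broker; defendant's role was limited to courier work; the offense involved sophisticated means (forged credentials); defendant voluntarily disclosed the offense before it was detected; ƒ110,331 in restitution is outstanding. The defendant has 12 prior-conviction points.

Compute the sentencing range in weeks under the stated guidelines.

240-272 weeks

Base offense level for tax evasion: 25.
S1 applies: 25 − 1 = 24.
S2 applies (level before this adjustment is 24 ≥ 13, so +3): 24 + 3 = 27.
S3 applies: 27 − 1 = 26.
S4 does not apply.
S5 applies: 26 + 2 = 28.
S6 does not apply.
S7 applies: 28 + 1 = 29.
Level 29 exceeds the maximum of 27; capped at 27.
Final offense level: 27.
Criminal history: 12 prior points → Category IV (11-15).
Level 27 falls in the 25-27 band.
Grid: Level 25-27 × Category IV = 240-272 weeks.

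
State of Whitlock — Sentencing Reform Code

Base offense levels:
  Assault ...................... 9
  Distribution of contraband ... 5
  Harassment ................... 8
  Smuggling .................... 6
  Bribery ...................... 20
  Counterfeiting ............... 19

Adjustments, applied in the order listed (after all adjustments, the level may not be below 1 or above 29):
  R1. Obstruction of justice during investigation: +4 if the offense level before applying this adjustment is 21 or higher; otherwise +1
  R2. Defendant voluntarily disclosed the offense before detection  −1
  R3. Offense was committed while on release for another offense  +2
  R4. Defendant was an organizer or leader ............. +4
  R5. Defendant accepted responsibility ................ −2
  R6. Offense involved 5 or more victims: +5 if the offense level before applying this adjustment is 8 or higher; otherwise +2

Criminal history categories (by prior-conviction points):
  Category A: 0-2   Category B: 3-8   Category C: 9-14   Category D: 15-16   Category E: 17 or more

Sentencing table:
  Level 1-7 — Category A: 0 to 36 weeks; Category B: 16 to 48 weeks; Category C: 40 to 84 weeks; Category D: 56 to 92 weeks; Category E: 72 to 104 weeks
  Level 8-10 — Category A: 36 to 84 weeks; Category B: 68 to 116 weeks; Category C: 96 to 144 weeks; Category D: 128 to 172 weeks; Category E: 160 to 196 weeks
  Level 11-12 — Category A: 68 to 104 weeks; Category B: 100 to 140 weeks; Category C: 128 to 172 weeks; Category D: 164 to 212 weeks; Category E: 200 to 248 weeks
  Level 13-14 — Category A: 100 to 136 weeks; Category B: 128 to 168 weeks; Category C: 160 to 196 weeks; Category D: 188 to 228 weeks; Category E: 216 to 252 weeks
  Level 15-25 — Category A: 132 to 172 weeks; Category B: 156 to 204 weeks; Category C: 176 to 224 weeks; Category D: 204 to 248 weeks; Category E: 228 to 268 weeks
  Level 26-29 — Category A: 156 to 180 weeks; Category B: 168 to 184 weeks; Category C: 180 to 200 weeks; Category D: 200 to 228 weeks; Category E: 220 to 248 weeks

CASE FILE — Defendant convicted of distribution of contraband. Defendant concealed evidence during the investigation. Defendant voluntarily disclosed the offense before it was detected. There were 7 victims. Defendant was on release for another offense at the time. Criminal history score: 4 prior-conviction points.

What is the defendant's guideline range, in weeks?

Base offense level for distribution of contraband: 5.
R1 applies (level before this adjustment is 5 < 21, so +1): 5 + 1 = 6.
R2 applies: 6 − 1 = 5.
R3 applies: 5 + 2 = 7.
R6 applies (level before this adjustment is 7 < 8, so +2): 7 + 2 = 9.
Final offense level: 9.
Criminal history: 4 prior points → Category B (3-8).
Level 9 falls in the 8-10 band.
Grid: Level 8-10 × Category B = 68-116 weeks.

68-116 weeks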